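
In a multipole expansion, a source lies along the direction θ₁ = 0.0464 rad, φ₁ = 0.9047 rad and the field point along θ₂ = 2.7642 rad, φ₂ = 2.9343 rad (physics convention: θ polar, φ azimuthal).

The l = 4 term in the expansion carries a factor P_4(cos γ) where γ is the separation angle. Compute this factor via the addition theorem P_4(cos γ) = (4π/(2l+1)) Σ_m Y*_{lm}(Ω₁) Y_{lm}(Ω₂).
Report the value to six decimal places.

0.449096

Addition theorem: P_4(cos γ) = (4π/9) Σ_m Y*_{lm}(Ω₁) Y_{lm}(Ω₂), m = −4…4:
  m=-4: -0.00000 - 0.00000j × 0.00551 + 0.00602j = -0.00000 - 0.00000j  (running Σ = -0.00000 - 0.00000j)
  m=-3: -0.00011 + 0.00005j × 0.04732 + 0.03392j = -0.00001 - 0.00000j  (running Σ = -0.00001 - 0.00000j)
  m=-2: -0.00102 + 0.00419j × 0.20994 + 0.09239j = -0.00060 + 0.00078j  (running Σ = -0.00061 + 0.00078j)
  m=-1: 0.05397 + 0.06868j × 0.48363 + 0.10171j = 0.01912 + 0.03870j  (running Σ = 0.01851 + 0.03949j)
  m=0: 0.83720 + 0.00000j × 0.33997 + 0.00000j = 0.28462 + 0.00000j  (running Σ = 0.30313 + 0.03949j)
  m=1: -0.05397 + 0.06868j × -0.48363 + 0.10171j = 0.01912 - 0.03870j  (running Σ = 0.32225 + 0.00078j)
  m=2: -0.00102 - 0.00419j × 0.20994 - 0.09239j = -0.00060 - 0.00078j  (running Σ = 0.32165 - 0.00000j)
  m=3: 0.00011 + 0.00005j × -0.04732 + 0.03392j = -0.00001 + 0.00000j  (running Σ = 0.32164 - 0.00000j)
  m=4: -0.00000 + 0.00000j × 0.00551 - 0.00602j = -0.00000 + 0.00000j  (running Σ = 0.32164 - 0.00000j)
Accumulated sum 0.32164 - 0.00000j; after 4π/(2l+1) scaling, 0.44910 - 0.00000j ⇒ P_4 = 0.449096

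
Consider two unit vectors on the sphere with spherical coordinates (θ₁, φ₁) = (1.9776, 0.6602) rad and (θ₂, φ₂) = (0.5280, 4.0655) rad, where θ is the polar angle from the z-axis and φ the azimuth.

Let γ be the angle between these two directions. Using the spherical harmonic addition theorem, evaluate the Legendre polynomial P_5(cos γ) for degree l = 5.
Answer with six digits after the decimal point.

Expand P_5 via completeness: Σ_{m} conj(Y_{5,m}) at Ω₁ times Y_{5,m} at Ω₂ —
  m=-5: -0.299390-0.048133i × +0.001397-0.015000i = -0.001140+0.004424i  (running Σ = -0.001140+0.004424i)
  m=-4: +0.362402-0.198354i × -0.069462+0.042974i = -0.016649+0.029352i  (running Σ = -0.017789+0.033775i)
  m=-3: -0.043672+0.100534i × +0.235749+0.091403i = -0.019485+0.019709i  (running Σ = -0.037274+0.053484i)
  m=-2: +0.074323+0.290593i × -0.125866-0.442678i = +0.119284-0.069477i  (running Σ = +0.082011-0.015993i)
  m=-1: -0.157315-0.122143i × -0.218424+0.289185i = +0.069683-0.018814i  (running Σ = +0.151694-0.034807i)
  m=0: -0.258444-0.000000i × -0.217726+0.000000i = +0.056270+0.000000i  (running Σ = +0.207964-0.034807i)
  m=1: +0.157315-0.122143i × +0.218424+0.289185i = +0.069683+0.018814i  (running Σ = +0.277647-0.015993i)
  m=2: +0.074323-0.290593i × -0.125866+0.442678i = +0.119284+0.069477i  (running Σ = +0.396931+0.053484i)
  m=3: +0.043672+0.100534i × -0.235749+0.091403i = -0.019485-0.019709i  (running Σ = +0.377447+0.033775i)
  m=4: +0.362402+0.198354i × -0.069462-0.042974i = -0.016649-0.029352i  (running Σ = +0.360798+0.004424i)
  m=5: +0.299390-0.048133i × -0.001397-0.015000i = -0.001140-0.004424i  (running Σ = +0.359658-0.000000i)
Σ over m = +0.359658-0.000000i; ×(4π/11) → +0.410872-0.000000i. Real part: 0.410872

0.410872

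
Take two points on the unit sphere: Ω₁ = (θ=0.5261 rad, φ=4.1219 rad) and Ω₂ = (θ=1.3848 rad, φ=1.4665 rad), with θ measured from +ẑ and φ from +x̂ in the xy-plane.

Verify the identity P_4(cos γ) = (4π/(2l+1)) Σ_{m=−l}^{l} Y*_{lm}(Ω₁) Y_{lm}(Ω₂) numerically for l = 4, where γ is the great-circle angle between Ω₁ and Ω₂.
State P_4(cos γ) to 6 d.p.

Addition theorem: P_4(cos γ) = (4π/9) Σ_m Y*_{lm}(Ω₁) Y_{lm}(Ω₂), m = −4…4:
  term(m=-4) = (-0.004243, -0.010813)   from Y*(Ω₁)=(-0.020013, -0.019783), Y(Ω₂)=(0.377380, 0.167255)
  term(m=-3) = (-0.003372, 0.029923)   from Y*(Ω₁)=(0.134316, -0.027321), Y(Ω₂)=(-0.067624, 0.209028)
  term(m=-2) = (-0.049453, 0.072533)   from Y*(Ω₁)=(-0.135756, 0.330434), Y(Ω₂)=(0.240416, 0.050889)
  term(m=-1) = (0.096345, -0.050919)   from Y*(Ω₁)=(-0.255626, -0.381380), Y(Ω₂)=(-0.024710, 0.236060)
  term(m=+0) = (0.003131, 0.000000)   from Y*(Ω₁)=(0.014689, -0.000000), Y(Ω₂)=(0.213158, 0.000000)
  term(m=+1) = (0.096345, 0.050919)   from Y*(Ω₁)=(0.255626, -0.381380), Y(Ω₂)=(0.024710, 0.236060)
  term(m=+2) = (-0.049453, -0.072533)   from Y*(Ω₁)=(-0.135756, -0.330434), Y(Ω₂)=(0.240416, -0.050889)
  term(m=+3) = (-0.003372, -0.029923)   from Y*(Ω₁)=(-0.134316, -0.027321), Y(Ω₂)=(0.067624, 0.209028)
  term(m=+4) = (-0.004243, 0.010813)   from Y*(Ω₁)=(-0.020013, 0.019783), Y(Ω₂)=(0.377380, -0.167255)
Σ over m = (0.081683, -0.000000); ×(4π/9) → (0.114052, -0.000000). Real part: 0.114052

0.114052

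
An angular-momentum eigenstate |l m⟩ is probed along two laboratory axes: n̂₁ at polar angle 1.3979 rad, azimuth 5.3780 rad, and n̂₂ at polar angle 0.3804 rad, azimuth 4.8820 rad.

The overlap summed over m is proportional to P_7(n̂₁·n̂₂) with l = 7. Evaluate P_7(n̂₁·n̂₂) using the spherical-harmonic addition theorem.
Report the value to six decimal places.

0.184206

Summing Y*_{l m}(θ₁,φ₁)·Y_{l m}(θ₂,φ₂) over m ∈ [−7, 7]; prefactor 4π/(2·7+1) = 0.837758:
  m=-7: +0.449495-0.023896i × -0.000451-0.000182i = -0.000207-0.000071i  (running Σ = -0.000207-0.000071i)
  m=-6: +0.193665+0.221379i × -0.002391+0.003873i = -0.001320+0.000221i  (running Σ = -0.001528+0.000150i)
  m=-5: +0.038822-0.205787i × +0.019822+0.017482i = +0.004367-0.003400i  (running Σ = +0.002840-0.003251i)
  m=-4: +0.275907-0.143342i × +0.082752-0.066706i = +0.013270-0.030266i  (running Σ = +0.016110-0.033517i)
  m=-3: -0.112859-0.051219i × -0.144525-0.259085i = +0.003041+0.036642i  (running Σ = +0.019150+0.003125i)
  m=-2: -0.073568-0.301180i × -0.499623+0.176298i = +0.089854+0.137506i  (running Σ = +0.109004+0.140632i)
  m=-1: -0.055447+0.070621i × +0.073552+0.429487i = -0.034409-0.018619i  (running Σ = +0.074595+0.122012i)
  m=0: -0.308639-0.000000i × -0.229037+0.000000i = +0.070690+0.000000i  (running Σ = +0.145285+0.122012i)
  m=1: +0.055447+0.070621i × -0.073552+0.429487i = -0.034409+0.018619i  (running Σ = +0.110876+0.140632i)
  m=2: -0.073568+0.301180i × -0.499623-0.176298i = +0.089854-0.137506i  (running Σ = +0.200730+0.003125i)
  m=3: +0.112859-0.051219i × +0.144525-0.259085i = +0.003041-0.036642i  (running Σ = +0.203771-0.033517i)
  m=4: +0.275907+0.143342i × +0.082752+0.066706i = +0.013270+0.030266i  (running Σ = +0.217041-0.003251i)
  m=5: -0.038822-0.205787i × -0.019822+0.017482i = +0.004367+0.003400i  (running Σ = +0.221408+0.000150i)
  m=6: +0.193665-0.221379i × -0.002391-0.003873i = -0.001320-0.000221i  (running Σ = +0.220087-0.000071i)
  m=7: -0.449495-0.023896i × +0.000451-0.000182i = -0.000207+0.000071i  (running Σ = +0.219880-0.000000i)
Σ over m = +0.219880-0.000000i; ×(4π/15) → +0.184206-0.000000i. Real part: 0.184206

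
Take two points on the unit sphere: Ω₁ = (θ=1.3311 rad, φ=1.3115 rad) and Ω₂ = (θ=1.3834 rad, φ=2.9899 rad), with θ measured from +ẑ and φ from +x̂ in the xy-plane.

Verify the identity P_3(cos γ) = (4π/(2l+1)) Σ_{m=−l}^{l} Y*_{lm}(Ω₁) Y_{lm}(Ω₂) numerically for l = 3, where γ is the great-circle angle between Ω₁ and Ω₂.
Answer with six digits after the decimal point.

Term-by-term m-sum for l=3 (normalisation 4π/7 = 1.795196):
  [-3]  conj(Y_{3,-3})(Ω₁) = -0.26840 - 0.27246j ; Y_{3,-3}(Ω₂) = -0.35542 - 0.17392j ; Δ = 0.04801 + 0.14352j
  [-2]  conj(Y_{3,-2})(Ω₁) = -0.19885 + 0.11348j ; Y_{3,-2}(Ω₂) = 0.17540 + 0.05491j ; Δ = -0.04111 + 0.00899j
  [-1]  conj(Y_{3,-1})(Ω₁) = -0.05781 - 0.21793j ; Y_{3,-1}(Ω₂) = 0.25941 + 0.03965j ; Δ = -0.00635 - 0.05882j
  [+0]  conj(Y_{3,0})(Ω₁) = -0.24082 + 0.00000j ; Y_{3,0}(Ω₂) = -0.19650 + 0.00000j ; Δ = 0.04732 + 0.00000j
  [+1]  conj(Y_{3,1})(Ω₁) = 0.05781 - 0.21793j ; Y_{3,1}(Ω₂) = -0.25941 + 0.03965j ; Δ = -0.00635 + 0.05882j
  [+2]  conj(Y_{3,2})(Ω₁) = -0.19885 - 0.11348j ; Y_{3,2}(Ω₂) = 0.17540 - 0.05491j ; Δ = -0.04111 - 0.00899j
  [+3]  conj(Y_{3,3})(Ω₁) = 0.26840 - 0.27246j ; Y_{3,3}(Ω₂) = 0.35542 - 0.17392j ; Δ = 0.04801 - 0.14352j
Σ over m = 0.04841 + 0.00000j; ×(4π/7) → 0.08691 + 0.00000j. Real part: 0.086910

0.086910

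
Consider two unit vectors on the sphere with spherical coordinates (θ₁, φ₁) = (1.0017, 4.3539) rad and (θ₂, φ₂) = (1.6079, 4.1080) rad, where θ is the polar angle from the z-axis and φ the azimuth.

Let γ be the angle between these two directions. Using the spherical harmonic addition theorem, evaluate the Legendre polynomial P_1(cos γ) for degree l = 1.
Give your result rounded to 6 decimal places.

0.796496

Addition theorem: P_1(cos γ) = (4π/3) Σ_m Y*_{lm}(Ω₁) Y_{lm}(Ω₂), m = −1…1:
  term(m=-1) = 0.09746 + 0.02446j   from Y*(Ω₁)=-0.10211 - 0.27254j, Y(Ω₂)=-0.19620 + 0.28409j
  term(m=+0) = -0.00477 + 0.00000j   from Y*(Ω₁)=0.26329 + 0.00000j, Y(Ω₂)=-0.01812 + 0.00000j
  term(m=+1) = 0.09746 - 0.02446j   from Y*(Ω₁)=0.10211 - 0.27254j, Y(Ω₂)=0.19620 + 0.28409j
Accumulated sum 0.19015 + 0.00000j; after 4π/(2l+1) scaling, 0.79650 + 0.00000j ⇒ P_1 = 0.796496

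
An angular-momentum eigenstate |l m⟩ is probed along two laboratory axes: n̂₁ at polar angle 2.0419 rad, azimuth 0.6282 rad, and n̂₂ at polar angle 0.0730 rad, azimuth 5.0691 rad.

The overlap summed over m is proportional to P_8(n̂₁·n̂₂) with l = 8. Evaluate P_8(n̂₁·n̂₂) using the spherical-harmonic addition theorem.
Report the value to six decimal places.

Expand P_8 via completeness: Σ_{m} conj(Y_{8,m}) at Ω₁ times Y_{8,m} at Ω₂ —
  term(m=-8) = -0.00000 + 0.00000j   from Y*(Ω₁)=0.06312 - 0.19489j, Y(Ω₂)=-0.00000 - 0.00000j
  term(m=-7) = -0.00000 - 0.00000j   from Y*(Ω₁)=0.12931 + 0.39685j, Y(Ω₂)=-0.00000 + 0.00000j
  term(m=-6) = 0.00000 - 0.00000j   from Y*(Ω₁)=-0.31875 - 0.23124j, Y(Ω₂)=0.00000 + 0.00000j
  term(m=-5) = 0.00000 - 0.00000j   from Y*(Ω₁)=0.01865 - 0.00001j, Y(Ω₂)=0.00002 - 0.00000j
  term(m=-4) = -0.00006 - 0.00011j   from Y*(Ω₁)=0.27557 - 0.20041j, Y(Ω₂)=0.00005 - 0.00037j
  term(m=-3) = 0.00076 - 0.00072j   from Y*(Ω₁)=-0.06069 + 0.18701j, Y(Ω₂)=-0.00466 - 0.00255j
  term(m=-2) = -0.01145 - 0.00691j   from Y*(Ω₁)=0.07759 + 0.23862j, Y(Ω₂)=-0.04031 + 0.03489j
  term(m=-1) = 0.02321 - 0.08337j   from Y*(Ω₁)=-0.20390 - 0.14811j, Y(Ω₂)=0.11991 + 0.32176j
  term(m=+0) = -0.22891 + 0.00000j   from Y*(Ω₁)=-0.21715 + 0.00000j, Y(Ω₂)=1.05416 + 0.00000j
  term(m=+1) = 0.02321 + 0.08337j   from Y*(Ω₁)=0.20390 - 0.14811j, Y(Ω₂)=-0.11991 + 0.32176j
  term(m=+2) = -0.01145 + 0.00691j   from Y*(Ω₁)=0.07759 - 0.23862j, Y(Ω₂)=-0.04031 - 0.03489j
  term(m=+3) = 0.00076 + 0.00072j   from Y*(Ω₁)=0.06069 + 0.18701j, Y(Ω₂)=0.00466 - 0.00255j
  term(m=+4) = -0.00006 + 0.00011j   from Y*(Ω₁)=0.27557 + 0.20041j, Y(Ω₂)=0.00005 + 0.00037j
  term(m=+5) = 0.00000 + 0.00000j   from Y*(Ω₁)=-0.01865 - 0.00001j, Y(Ω₂)=-0.00002 - 0.00000j
  term(m=+6) = 0.00000 + 0.00000j   from Y*(Ω₁)=-0.31875 + 0.23124j, Y(Ω₂)=0.00000 - 0.00000j
  term(m=+7) = -0.00000 + 0.00000j   from Y*(Ω₁)=-0.12931 + 0.39685j, Y(Ω₂)=0.00000 + 0.00000j
  term(m=+8) = -0.00000 - 0.00000j   from Y*(Ω₁)=0.06312 + 0.19489j, Y(Ω₂)=-0.00000 + 0.00000j
Σ over m = -0.20401 + 0.00000j; ×(4π/17) → -0.15080 + 0.00000j. Real part: -0.150801

-0.150801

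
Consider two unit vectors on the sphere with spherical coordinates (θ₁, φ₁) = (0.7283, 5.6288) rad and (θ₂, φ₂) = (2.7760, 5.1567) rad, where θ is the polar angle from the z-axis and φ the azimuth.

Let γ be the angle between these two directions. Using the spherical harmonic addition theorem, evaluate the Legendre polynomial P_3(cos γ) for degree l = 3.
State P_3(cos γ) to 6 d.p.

0.442274

Expand P_3 via completeness: Σ_{m} conj(Y_{3,m}) at Ω₁ times Y_{3,m} at Ω₂ —
  m=-3: (-0.047043, -0.113681) × (-0.018527, -0.004492) = (0.000361, 0.002317)  (running Σ = (0.000361, 0.002317))
  m=-2: (0.087529, -0.326369) × (0.076910, -0.094686) = (-0.024171, -0.033389)  (running Σ = (-0.023810, -0.031071))
  m=-1: (0.304628, -0.233695) × (0.166913, 0.350615) = (0.132783, 0.067801)  (running Σ = (0.108974, 0.036729))
  m=0: (-0.059914, -0.000000) × (-0.474313, 0.000000) = (0.028418, 0.000000)  (running Σ = (0.137392, 0.036729))
  m=1: (-0.304628, -0.233695) × (-0.166913, 0.350615) = (0.132783, -0.067801)  (running Σ = (0.270175, -0.031071))
  m=2: (0.087529, 0.326369) × (0.076910, 0.094686) = (-0.024171, 0.033389)  (running Σ = (0.246004, 0.002317))
  m=3: (0.047043, -0.113681) × (0.018527, -0.004492) = (0.000361, -0.002317)  (running Σ = (0.246365, -0.000000))
Total Σ_m = (0.246365, -0.000000). Multiply by 1.795196: (0.442274, -0.000000). P_3(cos γ) = 0.442274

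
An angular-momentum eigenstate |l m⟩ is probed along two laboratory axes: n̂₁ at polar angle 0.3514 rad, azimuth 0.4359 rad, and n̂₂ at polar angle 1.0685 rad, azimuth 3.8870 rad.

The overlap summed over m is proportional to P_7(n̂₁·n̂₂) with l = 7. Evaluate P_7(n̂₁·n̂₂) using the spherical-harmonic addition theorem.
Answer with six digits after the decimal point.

Expand P_7 via completeness: Σ_{m} conj(Y_{7,m}) at Ω₁ times Y_{7,m} at Ω₂ —
  term(m=-7) = (0.000032, 0.000047)   from Y*(Ω₁)=(-0.000285, 0.000026), Y(Ω₂)=(-0.096213, -0.173852)
  term(m=-6) = (-0.000337, -0.001145)   from Y*(Ω₁)=(-0.002527, 0.001467), Y(Ω₂)=(-0.097050, 0.396676)
  term(m=-5) = (-0.000165, 0.007084)   from Y*(Ω₁)=(-0.010604, 0.015214), Y(Ω₂)=(0.318466, -0.211136)
  term(m=-4) = (0.000074, -0.000213)   from Y*(Ω₁)=(-0.014070, 0.080607), Y(Ω₂)=(-0.002715, -0.000438)
  term(m=-3) = (0.051981, -0.069485)   from Y*(Ω₁)=(0.065643, 0.243720), Y(Ω₂)=(-0.212259, -0.270451)
  term(m=-2) = (-0.067290, 0.047939)   from Y*(Ω₁)=(0.326505, 0.388431), Y(Ω₂)=(-0.013009, 0.162300)
  term(m=-1) = (-0.137195, 0.043873)   from Y*(Ω₁)=(0.462787, 0.215558), Y(Ω₂)=(-0.207319, 0.191366)
  term(m=+0) = (-0.025388, -0.000000)   from Y*(Ω₁)=(-0.126115, -0.000000), Y(Ω₂)=(0.201305, 0.000000)
  term(m=+1) = (-0.137195, -0.043873)   from Y*(Ω₁)=(-0.462787, 0.215558), Y(Ω₂)=(0.207319, 0.191366)
  term(m=+2) = (-0.067290, -0.047939)   from Y*(Ω₁)=(0.326505, -0.388431), Y(Ω₂)=(-0.013009, -0.162300)
  term(m=+3) = (0.051981, 0.069485)   from Y*(Ω₁)=(-0.065643, 0.243720), Y(Ω₂)=(0.212259, -0.270451)
  term(m=+4) = (0.000074, 0.000213)   from Y*(Ω₁)=(-0.014070, -0.080607), Y(Ω₂)=(-0.002715, 0.000438)
  term(m=+5) = (-0.000165, -0.007084)   from Y*(Ω₁)=(0.010604, 0.015214), Y(Ω₂)=(-0.318466, -0.211136)
  term(m=+6) = (-0.000337, 0.001145)   from Y*(Ω₁)=(-0.002527, -0.001467), Y(Ω₂)=(-0.097050, -0.396676)
  term(m=+7) = (0.000032, -0.000047)   from Y*(Ω₁)=(0.000285, 0.000026), Y(Ω₂)=(0.096213, -0.173852)
Accumulated sum (-0.331188, -0.000000); after 4π/(2l+1) scaling, (-0.277455, -0.000000) ⇒ P_7 = -0.277455

-0.277455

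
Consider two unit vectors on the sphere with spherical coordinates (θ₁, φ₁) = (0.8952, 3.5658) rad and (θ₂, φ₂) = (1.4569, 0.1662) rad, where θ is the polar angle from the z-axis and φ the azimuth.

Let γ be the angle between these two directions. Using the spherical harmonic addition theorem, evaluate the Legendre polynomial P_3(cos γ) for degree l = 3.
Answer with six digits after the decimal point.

0.236774

Term-by-term m-sum for l=3 (normalisation 4π/7 = 1.795196):
  m=-3: Y*=-0.058241-0.189501i  Y=+0.359352-0.195662i  product -0.058007-0.056702i
  m=-2: Y*=+0.257308+0.291967i  Y=+0.108373-0.037411i  product +0.038808+0.022015i
  m=-1: Y*=-0.219584-0.099170i  Y=-0.296211+0.049689i  product +0.069971+0.018465i
  m=+0: Y*=-0.243781-0.000000i  Y=-0.124496+0.000000i  product +0.030350+0.000000i
  m=+1: Y*=+0.219584-0.099170i  Y=+0.296211+0.049689i  product +0.069971-0.018465i
  m=+2: Y*=+0.257308-0.291967i  Y=+0.108373+0.037411i  product +0.038808-0.022015i
  m=+3: Y*=+0.058241-0.189501i  Y=-0.359352-0.195662i  product -0.058007+0.056702i
Accumulated sum +0.131893+0.000000i; after 4π/(2l+1) scaling, +0.236774+0.000000i ⇒ P_3 = 0.236774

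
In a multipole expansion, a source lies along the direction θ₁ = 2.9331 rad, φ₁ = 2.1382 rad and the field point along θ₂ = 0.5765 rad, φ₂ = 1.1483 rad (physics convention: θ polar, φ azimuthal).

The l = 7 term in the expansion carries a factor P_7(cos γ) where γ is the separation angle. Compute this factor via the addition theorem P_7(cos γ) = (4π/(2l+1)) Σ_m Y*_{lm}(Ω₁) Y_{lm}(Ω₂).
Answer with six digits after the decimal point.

0.068370

Summing Y*_{l m}(θ₁,φ₁)·Y_{l m}(θ₂,φ₂) over m ∈ [−7, 7]; prefactor 4π/(2·7+1) = 0.837758:
  m=-7: Y*=-0.00001 + 0.00001j  Y=-0.00131 - 0.00703j  product 0.00000 + 0.00000j
  m=-6: Y*=-0.00014 - 0.00004j  Y=0.03381 - 0.02346j  product -0.00001 + 0.00000j
  m=-5: Y*=-0.00048 - 0.00152j  Y=0.12312 + 0.07408j  product 0.00005 - 0.00022j
  m=-4: Y*=0.00801 - 0.00953j  Y=-0.03964 + 0.33100j  product 0.00284 + 0.00303j
  m=-3: Y*=0.06890 + 0.00911j  Y=-0.46610 + 0.14587j  product -0.03344 + 0.00581j
  m=-2: Y*=0.11278 + 0.24207j  Y=-0.21550 - 0.24284j  product 0.03448 - 0.07955j
  m=-1: Y*=-0.33333 + 0.52303j  Y=-0.08125 + 0.18072j  product -0.06744 - 0.10273j
  m=+0: Y*=-0.52125 + 0.00000j  Y=-0.40027 + 0.00000j  product 0.20864 + 0.00000j
  m=+1: Y*=0.33333 + 0.52303j  Y=0.08125 + 0.18072j  product -0.06744 + 0.10273j
  m=+2: Y*=0.11278 - 0.24207j  Y=-0.21550 + 0.24284j  product 0.03448 + 0.07955j
  m=+3: Y*=-0.06890 + 0.00911j  Y=0.46610 + 0.14587j  product -0.03344 - 0.00581j
  m=+4: Y*=0.00801 + 0.00953j  Y=-0.03964 - 0.33100j  product 0.00284 - 0.00303j
  m=+5: Y*=0.00048 - 0.00152j  Y=-0.12312 + 0.07408j  product 0.00005 + 0.00022j
  m=+6: Y*=-0.00014 + 0.00004j  Y=0.03381 + 0.02346j  product -0.00001 - 0.00000j
  m=+7: Y*=0.00001 + 0.00001j  Y=0.00131 - 0.00703j  product 0.00000 - 0.00000j
Total Σ_m = 0.08161 + 0.00000j. Multiply by 0.837758: 0.06837 + 0.00000j. P_7(cos γ) = 0.068370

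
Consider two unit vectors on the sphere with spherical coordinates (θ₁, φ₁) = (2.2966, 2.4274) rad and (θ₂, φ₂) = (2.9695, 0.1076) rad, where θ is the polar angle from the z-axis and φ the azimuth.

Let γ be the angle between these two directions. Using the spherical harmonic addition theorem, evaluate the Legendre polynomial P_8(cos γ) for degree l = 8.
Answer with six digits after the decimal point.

Term-by-term m-sum for l=8 (normalisation 4π/17 = 0.739198):
  [-8]  conj(Y_{8,-8})(Ω₁) = 0.04252 + 0.02723j ; Y_{8,-8}(Ω₂) = 0.00000 - 0.00000j ; Δ = 0.00000 - 0.00000j
  [-7]  conj(Y_{8,-7})(Ω₁) = 0.05073 + 0.17190j ; Y_{8,-7}(Ω₂) = -0.00001 + 0.00001j ; Δ = -0.00000 - 0.00000j
  [-6]  conj(Y_{8,-6})(Ω₁) = -0.15316 + 0.33642j ; Y_{8,-6}(Ω₂) = 0.00010 - 0.00008j ; Δ = 0.00001 + 0.00005j
  [-5]  conj(Y_{8,-5})(Ω₁) = -0.41452 + 0.18979j ; Y_{8,-5}(Ω₂) = -0.00117 + 0.00070j ; Δ = 0.00035 - 0.00051j
  [-4]  conj(Y_{8,-4})(Ω₁) = -0.21960 - 0.06429j ; Y_{8,-4}(Ω₂) = 0.00978 - 0.00449j ; Δ = -0.00244 + 0.00036j
  [-3]  conj(Y_{8,-3})(Ω₁) = 0.11619 + 0.18056j ; Y_{8,-3}(Ω₂) = -0.05946 + 0.01989j ; Δ = -0.01050 - 0.00843j
  [-2]  conj(Y_{8,-2})(Ω₁) = -0.05094 + 0.35525j ; Y_{8,-2}(Ω₂) = 0.25024 - 0.05470j ; Δ = 0.00669 + 0.09169j
  [-1]  conj(Y_{8,-1})(Ω₁) = 0.04249 - 0.03683j ; Y_{8,-1}(Ω₂) = -0.63997 + 0.06913j ; Δ = -0.02464 + 0.02651j
  [+0]  conj(Y_{8,0})(Ω₁) = 0.36563 + 0.00000j ; Y_{8,0}(Ω₂) = 0.62033 + 0.00000j ; Δ = 0.22681 + 0.00000j
  [+1]  conj(Y_{8,1})(Ω₁) = -0.04249 - 0.03683j ; Y_{8,1}(Ω₂) = 0.63997 + 0.06913j ; Δ = -0.02464 - 0.02651j
  [+2]  conj(Y_{8,2})(Ω₁) = -0.05094 - 0.35525j ; Y_{8,2}(Ω₂) = 0.25024 + 0.05470j ; Δ = 0.00669 - 0.09169j
  [+3]  conj(Y_{8,3})(Ω₁) = -0.11619 + 0.18056j ; Y_{8,3}(Ω₂) = 0.05946 + 0.01989j ; Δ = -0.01050 + 0.00843j
  [+4]  conj(Y_{8,4})(Ω₁) = -0.21960 + 0.06429j ; Y_{8,4}(Ω₂) = 0.00978 + 0.00449j ; Δ = -0.00244 - 0.00036j
  [+5]  conj(Y_{8,5})(Ω₁) = 0.41452 + 0.18979j ; Y_{8,5}(Ω₂) = 0.00117 + 0.00070j ; Δ = 0.00035 + 0.00051j
  [+6]  conj(Y_{8,6})(Ω₁) = -0.15316 - 0.33642j ; Y_{8,6}(Ω₂) = 0.00010 + 0.00008j ; Δ = 0.00001 - 0.00005j
  [+7]  conj(Y_{8,7})(Ω₁) = -0.05073 + 0.17190j ; Y_{8,7}(Ω₂) = 0.00001 + 0.00001j ; Δ = -0.00000 + 0.00000j
  [+8]  conj(Y_{8,8})(Ω₁) = 0.04252 - 0.02723j ; Y_{8,8}(Ω₂) = 0.00000 + 0.00000j ; Δ = 0.00000 + 0.00000j
Σ over m = 0.16574 + 0.00000j; ×(4π/17) → 0.12252 + 0.00000j. Real part: 0.122515

0.122515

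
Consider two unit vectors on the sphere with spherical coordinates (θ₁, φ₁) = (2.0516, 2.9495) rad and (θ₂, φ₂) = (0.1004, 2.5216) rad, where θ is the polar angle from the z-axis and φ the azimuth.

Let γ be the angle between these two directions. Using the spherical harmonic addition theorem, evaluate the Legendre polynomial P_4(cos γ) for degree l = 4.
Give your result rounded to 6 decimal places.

-0.073967

Summing Y*_{l m}(θ₁,φ₁)·Y_{l m}(θ₂,φ₂) over m ∈ [−4, 4]; prefactor 4π/(2·4+1) = 1.396263:
  m=-4: Y*=(0.196634, -0.190049)  Y=(-0.000035, 0.000027)  product (-0.000002, 0.000012)
  m=-3: Y*=(0.338309, -0.219854)  Y=(0.000358, -0.001202)  product (-0.000143, -0.000485)
  m=-2: Y*=(0.121239, -0.049014)  Y=(0.006473, 0.018848)  product (0.001709, 0.001968)
  m=-1: Y*=(-0.286152, 0.055654)  Y=(-0.150894, -0.107723)  product (0.049174, 0.022427)
  m=+0: Y*=(-0.192066, -0.000000)  Y=(0.804148, 0.000000)  product (-0.154450, -0.000000)
  m=+1: Y*=(0.286152, 0.055654)  Y=(0.150894, -0.107723)  product (0.049174, -0.022427)
  m=+2: Y*=(0.121239, 0.049014)  Y=(0.006473, -0.018848)  product (0.001709, -0.001968)
  m=+3: Y*=(-0.338309, -0.219854)  Y=(-0.000358, -0.001202)  product (-0.000143, 0.000485)
  m=+4: Y*=(0.196634, 0.190049)  Y=(-0.000035, -0.000027)  product (-0.000002, -0.000012)
Total Σ_m = (-0.052975, 0.000000). Multiply by 1.396263: (-0.073967, 0.000000). P_4(cos γ) = -0.073967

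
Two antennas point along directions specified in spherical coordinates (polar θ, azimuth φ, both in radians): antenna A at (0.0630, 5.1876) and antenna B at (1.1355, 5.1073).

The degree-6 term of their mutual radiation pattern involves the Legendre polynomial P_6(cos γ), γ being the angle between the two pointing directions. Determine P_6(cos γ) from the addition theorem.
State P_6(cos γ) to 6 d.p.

Addition theorem: P_6(cos γ) = (4π/13) Σ_m Y*_{lm}(Ω₁) Y_{lm}(Ω₂), m = −6…6:
  m=-6: (0.000000, -0.000000) × (0.192357, 0.187317) = (0.000000, 0.000000)  (running Σ = (0.000000, 0.000000))
  m=-5: (0.000001, 0.000001) × (0.397756, -0.169933) = (0.000001, 0.000000)  (running Σ = (0.000001, 0.000000))
  m=-4: (-0.000018, 0.000053) × (-0.002040, -0.230547) = (0.000012, 0.000004)  (running Σ = (0.000013, 0.000004))
  m=-3: (-0.001277, 0.000187) × (0.198061, 0.080504) = (-0.000268, -0.000066)  (running Σ = (-0.000255, -0.000061))
  m=-2: (-0.011866, -0.016607) × (0.218156, -0.220095) = (-0.006244, -0.001011)  (running Σ = (-0.006499, -0.001073))
  m=-1: (0.093064, -0.180868) × (0.042966, 0.103084) = (0.022643, 0.001822)  (running Σ = (0.016144, 0.000749))
  m=0: (0.975152, -0.000000) × (0.318453, 0.000000) = (0.310540, 0.000000)  (running Σ = (0.326685, 0.000749))
  m=1: (-0.093064, -0.180868) × (-0.042966, 0.103084) = (0.022643, -0.001822)  (running Σ = (0.349328, -0.001073))
  m=2: (-0.011866, 0.016607) × (0.218156, 0.220095) = (-0.006244, 0.001011)  (running Σ = (0.343084, -0.000061))
  m=3: (0.001277, 0.000187) × (-0.198061, 0.080504) = (-0.000268, 0.000066)  (running Σ = (0.342816, 0.000004))
  m=4: (-0.000018, -0.000053) × (-0.002040, 0.230547) = (0.000012, -0.000004)  (running Σ = (0.342828, 0.000000))
  m=5: (-0.000001, 0.000001) × (-0.397756, -0.169933) = (0.000001, -0.000000)  (running Σ = (0.342829, 0.000000))
  m=6: (0.000000, 0.000000) × (0.192357, -0.187317) = (0.000000, -0.000000)  (running Σ = (0.342829, 0.000000))
Total Σ_m = (0.342829, 0.000000). Multiply by 0.966644: (0.331393, 0.000000). P_6(cos γ) = 0.331393

0.331393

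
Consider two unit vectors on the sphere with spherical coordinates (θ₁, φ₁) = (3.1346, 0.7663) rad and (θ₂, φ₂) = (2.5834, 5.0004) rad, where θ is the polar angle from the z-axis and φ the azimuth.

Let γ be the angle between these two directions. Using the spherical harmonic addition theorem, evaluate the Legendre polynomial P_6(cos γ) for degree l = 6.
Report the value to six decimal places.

-0.406897

Term-by-term m-sum for l=6 (normalisation 4π/13 = 0.966644):
  m=-6: Y*=(-0.000000, -0.000000)  Y=(0.001670, 0.010534)  product (0.000000, -0.000000)
  m=-5: Y*=(0.000000, 0.000000)  Y=(-0.058662, -0.007714)  product (-0.000000, -0.000000)
  m=-4: Y*=(-0.000000, 0.000000)  Y=(0.078940, -0.177363)  product (-0.000000, 0.000000)
  m=-3: Y*=(0.000001, -0.000001)  Y=(0.306797, 0.261979)  product (0.000001, -0.000000)
  m=-2: Y*=(0.000010, 0.000255)  Y=(-0.393197, 0.255381)  product (-0.000069, -0.000098)
  m=-1: Y*=(-0.016600, -0.015978)  Y=(-0.026174, -0.088351)  product (-0.000977, 0.001885)
  m=+0: Y*=(1.016585, -0.000000)  Y=(-0.412014, 0.000000)  product (-0.418847, 0.000000)
  m=+1: Y*=(0.016600, -0.015978)  Y=(0.026174, -0.088351)  product (-0.000977, -0.001885)
  m=+2: Y*=(0.000010, -0.000255)  Y=(-0.393197, -0.255381)  product (-0.000069, 0.000098)
  m=+3: Y*=(-0.000001, -0.000001)  Y=(-0.306797, 0.261979)  product (0.000001, 0.000000)
  m=+4: Y*=(-0.000000, -0.000000)  Y=(0.078940, 0.177363)  product (-0.000000, -0.000000)
  m=+5: Y*=(-0.000000, 0.000000)  Y=(0.058662, -0.007714)  product (-0.000000, 0.000000)
  m=+6: Y*=(-0.000000, 0.000000)  Y=(0.001670, -0.010534)  product (0.000000, 0.000000)
Accumulated sum (-0.420938, 0.000000); after 4π/(2l+1) scaling, (-0.406897, 0.000000) ⇒ P_6 = -0.406897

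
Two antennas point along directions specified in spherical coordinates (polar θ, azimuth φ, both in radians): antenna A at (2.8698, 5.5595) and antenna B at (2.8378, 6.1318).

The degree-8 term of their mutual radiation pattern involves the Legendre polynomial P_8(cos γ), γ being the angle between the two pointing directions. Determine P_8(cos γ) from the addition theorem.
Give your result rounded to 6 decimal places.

Expand P_8 via completeness: Σ_{m} conj(Y_{8,m}) at Ω₁ times Y_{8,m} at Ω₂ —
  [-8]  conj(Y_{8,-8})(Ω₁) = +0.000012+0.000007i ; Y_{8,-8}(Ω₂) = +0.000012+0.000031i ; Δ = -0.000000+0.000000i
  [-7]  conj(Y_{8,-7})(Ω₁) = -0.000069-0.000187i ; Y_{8,-7}(Ω₂) = -0.000206-0.000368i ; Δ = -0.000000+0.000000i
  [-6]  conj(Y_{8,-6})(Ω₁) = -0.000659+0.001697i ; Y_{8,-6}(Ω₂) = +0.002100+0.002692i ; Δ = -0.000006+0.000002i
  [-5]  conj(Y_{8,-5})(Ω₁) = +0.010596-0.005474i ; Y_{8,-5}(Ω₂) = -0.014400-0.013603i ; Δ = -0.000227-0.000065i
  [-4]  conj(Y_{8,-4})(Ω₁) = -0.055959-0.014101i ; Y_{8,-4}(Ω₂) = +0.069522+0.048130i ; Δ = -0.003212-0.003674i
  [-3]  conj(Y_{8,-3})(Ω₁) = +0.114529+0.167313i ; Y_{8,-3}(Ω₂) = -0.233756-0.114118i ; Δ = -0.007678-0.052180i
  [-2]  conj(Y_{8,-2})(Ω₁) = +0.059377-0.478633i ; Y_{8,-2}(Ω₂) = +0.507984+0.158681i ; Δ = +0.106113-0.233716i
  [-1]  conj(Y_{8,-1})(Ω₁) = -0.472486+0.417493i ; Y_{8,-1}(Ω₂) = -0.552630-0.084305i ; Δ = +0.296307-0.190886i
  [+0]  conj(Y_{8,0})(Ω₁) = +0.057700-0.000000i ; Y_{8,0}(Ω₂) = -0.104446+0.000000i ; Δ = -0.006027+0.000000i
  [+1]  conj(Y_{8,1})(Ω₁) = +0.472486+0.417493i ; Y_{8,1}(Ω₂) = +0.552630-0.084305i ; Δ = +0.296307+0.190886i
  [+2]  conj(Y_{8,2})(Ω₁) = +0.059377+0.478633i ; Y_{8,2}(Ω₂) = +0.507984-0.158681i ; Δ = +0.106113+0.233716i
  [+3]  conj(Y_{8,3})(Ω₁) = -0.114529+0.167313i ; Y_{8,3}(Ω₂) = +0.233756-0.114118i ; Δ = -0.007678+0.052180i
  [+4]  conj(Y_{8,4})(Ω₁) = -0.055959+0.014101i ; Y_{8,4}(Ω₂) = +0.069522-0.048130i ; Δ = -0.003212+0.003674i
  [+5]  conj(Y_{8,5})(Ω₁) = -0.010596-0.005474i ; Y_{8,5}(Ω₂) = +0.014400-0.013603i ; Δ = -0.000227+0.000065i
  [+6]  conj(Y_{8,6})(Ω₁) = -0.000659-0.001697i ; Y_{8,6}(Ω₂) = +0.002100-0.002692i ; Δ = -0.000006-0.000002i
  [+7]  conj(Y_{8,7})(Ω₁) = +0.000069-0.000187i ; Y_{8,7}(Ω₂) = +0.000206-0.000368i ; Δ = -0.000000-0.000000i
  [+8]  conj(Y_{8,8})(Ω₁) = +0.000012-0.000007i ; Y_{8,8}(Ω₂) = +0.000012-0.000031i ; Δ = -0.000000-0.000000i
Total Σ_m = +0.776566-0.000000i. Multiply by 0.739198: +0.574036-0.000000i. P_8(cos γ) = 0.574036

0.574036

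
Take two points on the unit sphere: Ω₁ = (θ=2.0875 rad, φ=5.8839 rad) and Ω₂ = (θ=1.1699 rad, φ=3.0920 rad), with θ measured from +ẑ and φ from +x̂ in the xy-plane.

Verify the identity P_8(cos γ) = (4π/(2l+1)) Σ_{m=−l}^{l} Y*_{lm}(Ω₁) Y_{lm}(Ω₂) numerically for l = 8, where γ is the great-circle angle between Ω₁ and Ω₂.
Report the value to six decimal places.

Expand P_8 via completeness: Σ_{m} conj(Y_{8,m}) at Ω₁ times Y_{8,m} at Ω₂ —
  [-8]  conj(Y_{8,-8})(Ω₁) = -0.16809 + 0.00886j ; Y_{8,-8}(Ω₂) = 0.24549 + 0.10285j ; Δ = -0.04218 - 0.01511j
  [-7]  conj(Y_{8,-7})(Ω₁) = 0.35980 + 0.12995j ; Y_{8,-7}(Ω₂) = -0.42434 - 0.15353j ; Δ = -0.13273 - 0.11038j
  [-6]  conj(Y_{8,-6})(Ω₁) = -0.31779 - 0.29362j ; Y_{8,-6}(Ω₂) = 0.28156 + 0.08634j ; Δ = -0.06413 - 0.11011j
  [-5]  conj(Y_{8,-5})(Ω₁) = 0.05446 + 0.12012j ; Y_{8,-5}(Ω₂) = 0.14566 + 0.03688j ; Δ = 0.00350 + 0.01950j
  [-4]  conj(Y_{8,-4})(Ω₁) = 0.00751 + 0.28483j ; Y_{8,-4}(Ω₂) = -0.34607 - 0.06957j ; Δ = 0.01722 - 0.09909j
  [-3]  conj(Y_{8,-3})(Ω₁) = 0.10566 - 0.27005j ; Y_{8,-3}(Ω₂) = 0.01448 + 0.00217j ; Δ = 0.00212 - 0.00368j
  [-2]  conj(Y_{8,-2})(Ω₁) = 0.10464 - 0.10744j ; Y_{8,-2}(Ω₂) = 0.33035 + 0.03287j ; Δ = 0.03810 - 0.03205j
  [-1]  conj(Y_{8,-1})(Ω₁) = -0.29696 + 0.12530j ; Y_{8,-1}(Ω₂) = -0.08139 - 0.00404j ; Δ = 0.02468 - 0.00900j
  [+0]  conj(Y_{8,0})(Ω₁) = -0.10471 + 0.00000j ; Y_{8,0}(Ω₂) = -0.31920 + 0.00000j ; Δ = 0.03342 + 0.00000j
  [+1]  conj(Y_{8,1})(Ω₁) = 0.29696 + 0.12530j ; Y_{8,1}(Ω₂) = 0.08139 - 0.00404j ; Δ = 0.02468 + 0.00900j
  [+2]  conj(Y_{8,2})(Ω₁) = 0.10464 + 0.10744j ; Y_{8,2}(Ω₂) = 0.33035 - 0.03287j ; Δ = 0.03810 + 0.03205j
  [+3]  conj(Y_{8,3})(Ω₁) = -0.10566 - 0.27005j ; Y_{8,3}(Ω₂) = -0.01448 + 0.00217j ; Δ = 0.00212 + 0.00368j
  [+4]  conj(Y_{8,4})(Ω₁) = 0.00751 - 0.28483j ; Y_{8,4}(Ω₂) = -0.34607 + 0.06957j ; Δ = 0.01722 + 0.09909j
  [+5]  conj(Y_{8,5})(Ω₁) = -0.05446 + 0.12012j ; Y_{8,5}(Ω₂) = -0.14566 + 0.03688j ; Δ = 0.00350 - 0.01950j
  [+6]  conj(Y_{8,6})(Ω₁) = -0.31779 + 0.29362j ; Y_{8,6}(Ω₂) = 0.28156 - 0.08634j ; Δ = -0.06413 + 0.11011j
  [+7]  conj(Y_{8,7})(Ω₁) = -0.35980 + 0.12995j ; Y_{8,7}(Ω₂) = 0.42434 - 0.15353j ; Δ = -0.13273 + 0.11038j
  [+8]  conj(Y_{8,8})(Ω₁) = -0.16809 - 0.00886j ; Y_{8,8}(Ω₂) = 0.24549 - 0.10285j ; Δ = -0.04218 + 0.01511j
Total Σ_m = -0.27341 + 0.00000j. Multiply by 0.739198: -0.20211 + 0.00000j. P_8(cos γ) = -0.202106

-0.202106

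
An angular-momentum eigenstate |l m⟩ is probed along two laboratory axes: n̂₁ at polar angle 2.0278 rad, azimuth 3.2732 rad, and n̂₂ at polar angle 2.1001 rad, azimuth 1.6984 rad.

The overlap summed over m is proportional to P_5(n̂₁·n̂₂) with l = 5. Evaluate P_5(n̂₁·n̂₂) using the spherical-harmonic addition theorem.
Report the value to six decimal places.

Addition theorem: P_5(cos γ) = (4π/11) Σ_m Y*_{lm}(Ω₁) Y_{lm}(Ω₂), m = −5…5:
  m=-5: (-0.213700, -0.165182) × (-0.132451, -0.178633) = (-0.001202, 0.060052)  (running Σ = (-0.001202, 0.060052))
  m=-4: (-0.363127, -0.211024) × (-0.358942, 0.200973) = (0.172752, 0.002767)  (running Σ = (0.171550, 0.062819))
  m=-3: (-0.173626, -0.072351) × (0.107583, 0.267169) = (0.000651, -0.054171)  (running Σ = (0.172200, 0.008648))
  m=-2: (0.241819, 0.065162) × (-0.145055, 0.037844) = (-0.037543, -0.000301)  (running Σ = (0.134657, 0.008347))
  m=-1: (0.264926, 0.035069) × (0.042369, 0.330236) = (-0.000356, 0.088974)  (running Σ = (0.134301, 0.097321))
  m=0: (-0.193969, -0.000000) × (-0.073709, 0.000000) = (0.014297, 0.000000)  (running Σ = (0.148598, 0.097321))
  m=1: (-0.264926, 0.035069) × (-0.042369, 0.330236) = (-0.000356, -0.088974)  (running Σ = (0.148242, 0.008347))
  m=2: (0.241819, -0.065162) × (-0.145055, -0.037844) = (-0.037543, 0.000301)  (running Σ = (0.110699, 0.008648))
  m=3: (0.173626, -0.072351) × (-0.107583, 0.267169) = (0.000651, 0.054171)  (running Σ = (0.111350, 0.062819))
  m=4: (-0.363127, 0.211024) × (-0.358942, -0.200973) = (0.172752, -0.002767)  (running Σ = (0.284101, 0.060052))
  m=5: (0.213700, -0.165182) × (0.132451, -0.178633) = (-0.001202, -0.060052)  (running Σ = (0.282899, 0.000000))
Σ over m = (0.282899, 0.000000); ×(4π/11) → (0.323183, 0.000000). Real part: 0.323183

0.323183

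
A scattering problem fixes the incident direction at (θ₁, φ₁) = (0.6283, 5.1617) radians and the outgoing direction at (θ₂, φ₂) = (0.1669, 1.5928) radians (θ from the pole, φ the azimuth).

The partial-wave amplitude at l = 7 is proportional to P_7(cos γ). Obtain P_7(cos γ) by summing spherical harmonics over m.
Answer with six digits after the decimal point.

0.120965

Term-by-term m-sum for l=7 (normalisation 4π/15 = 0.837758):
  m=-7: 0.00004 - 0.01212j × 0.00000 + 0.00000j = 0.00000 - 0.00000j  (running Σ = 0.00000 - 0.00000j)
  m=-6: 0.05632 - 0.02691j × -0.00004 + 0.00001j = -0.00000 + 0.00000j  (running Σ = -0.00000 + 0.00000j)
  m=-5: 0.15081 + 0.12090j × -0.00006 - 0.00054j = 0.00006 - 0.00009j  (running Σ = 0.00005 - 0.00009j)
  m=-4: -0.08764 + 0.38039j × 0.00529 - 0.00047j = -0.00029 + 0.00205j  (running Σ = -0.00023 + 0.00197j)
  m=-3: -0.46148 + 0.10458j × 0.00248 + 0.03747j = -0.00506 - 0.01703j  (running Σ = -0.00529 - 0.01507j)
  m=-2: -0.11611 - 0.14590j × -0.18398 + 0.00810j = 0.02254 + 0.02590j  (running Σ = 0.01725 + 0.01084j)
  m=-1: -0.13709 + 0.28429j × -0.01230 - 0.55877j = 0.16054 + 0.07310j  (running Σ = 0.17779 + 0.08394j)
  m=0: -0.29921 + 0.00000j × 0.70583 + 0.00000j = -0.21119 + 0.00000j  (running Σ = -0.03340 + 0.08394j)
  m=1: 0.13709 + 0.28429j × 0.01230 - 0.55877j = 0.16054 - 0.07310j  (running Σ = 0.12714 + 0.01084j)
  m=2: -0.11611 + 0.14590j × -0.18398 - 0.00810j = 0.02254 - 0.02590j  (running Σ = 0.14969 - 0.01507j)
  m=3: 0.46148 + 0.10458j × -0.00248 + 0.03747j = -0.00506 + 0.01703j  (running Σ = 0.14462 + 0.00197j)
  m=4: -0.08764 - 0.38039j × 0.00529 + 0.00047j = -0.00029 - 0.00205j  (running Σ = 0.14434 - 0.00009j)
  m=5: -0.15081 + 0.12090j × 0.00006 - 0.00054j = 0.00006 + 0.00009j  (running Σ = 0.14439 + 0.00000j)
  m=6: 0.05632 + 0.02691j × -0.00004 - 0.00001j = -0.00000 - 0.00000j  (running Σ = 0.14439 - 0.00000j)
  m=7: -0.00004 - 0.01212j × -0.00000 + 0.00000j = 0.00000 + 0.00000j  (running Σ = 0.14439 - 0.00000j)
Total Σ_m = 0.14439 - 0.00000j. Multiply by 0.837758: 0.12097 - 0.00000j. P_7(cos γ) = 0.120965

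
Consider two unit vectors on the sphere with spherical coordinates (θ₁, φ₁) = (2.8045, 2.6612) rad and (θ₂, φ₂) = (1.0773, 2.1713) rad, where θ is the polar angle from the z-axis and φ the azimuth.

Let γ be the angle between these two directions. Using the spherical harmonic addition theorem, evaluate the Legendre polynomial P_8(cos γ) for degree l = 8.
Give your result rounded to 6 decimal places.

-0.015760

Summing Y*_{l m}(θ₁,φ₁)·Y_{l m}(θ₂,φ₂) over m ∈ [−8, 8]; prefactor 4π/(2·8+1) = 0.739198:
  [-8]  conj(Y_{8,-8})(Ω₁) = (-0.000056, 0.000048) ; Y_{8,-8}(Ω₂) = (0.017069, 0.185736) ; Δ = (-0.000010, -0.000010)
  [-7]  conj(Y_{8,-7})(Ω₁) = (-0.000822, 0.000185) ; Y_{8,-7}(Ω₂) = (-0.350458, -0.195509) ; Δ = (0.000324, 0.000096)
  [-6]  conj(Y_{8,-6})(Ω₁) = (-0.005886, -0.001561) ; Y_{8,-6}(Ω₂) = (0.372067, -0.185003) ; Δ = (-0.002479, 0.000508)
  [-5]  conj(Y_{8,-5})(Ω₁) = (-0.023242, -0.021207) ; Y_{8,-5}(Ω₂) = (-0.010354, 0.073966) ; Δ = (0.001809, -0.001500)
  [-4]  conj(Y_{8,-4})(Ω₁) = (-0.040899, -0.111774) ; Y_{8,-4}(Ω₂) = (0.234722, 0.214141) ; Δ = (0.014336, -0.034994)
  [-3]  conj(Y_{8,-3})(Ω₁) = (0.041550, -0.318757) ; Y_{8,-3}(Ω₂) = (-0.239517, 0.056262) ; Δ = (0.007982, 0.078685)
  [-2]  conj(Y_{8,-2})(Ω₁) = (0.323057, -0.462214) ; Y_{8,-2}(Ω₂) = (-0.074164, 0.191331) ; Δ = (0.064477, 0.096090)
  [-1]  conj(Y_{8,-1})(Ω₁) = (0.405396, -0.211256) ; Y_{8,-1}(Ω₂) = (-0.164812, -0.240645) ; Δ = (-0.117652, -0.062739)
  [+0]  conj(Y_{8,0})(Ω₁) = (-0.248594, -0.000000) ; Y_{8,0}(Ω₂) = (-0.165353, 0.000000) ; Δ = (0.041106, 0.000000)
  [+1]  conj(Y_{8,1})(Ω₁) = (-0.405396, -0.211256) ; Y_{8,1}(Ω₂) = (0.164812, -0.240645) ; Δ = (-0.117652, 0.062739)
  [+2]  conj(Y_{8,2})(Ω₁) = (0.323057, 0.462214) ; Y_{8,2}(Ω₂) = (-0.074164, -0.191331) ; Δ = (0.064477, -0.096090)
  [+3]  conj(Y_{8,3})(Ω₁) = (-0.041550, -0.318757) ; Y_{8,3}(Ω₂) = (0.239517, 0.056262) ; Δ = (0.007982, -0.078685)
  [+4]  conj(Y_{8,4})(Ω₁) = (-0.040899, 0.111774) ; Y_{8,4}(Ω₂) = (0.234722, -0.214141) ; Δ = (0.014336, 0.034994)
  [+5]  conj(Y_{8,5})(Ω₁) = (0.023242, -0.021207) ; Y_{8,5}(Ω₂) = (0.010354, 0.073966) ; Δ = (0.001809, 0.001500)
  [+6]  conj(Y_{8,6})(Ω₁) = (-0.005886, 0.001561) ; Y_{8,6}(Ω₂) = (0.372067, 0.185003) ; Δ = (-0.002479, -0.000508)
  [+7]  conj(Y_{8,7})(Ω₁) = (0.000822, 0.000185) ; Y_{8,7}(Ω₂) = (0.350458, -0.195509) ; Δ = (0.000324, -0.000096)
  [+8]  conj(Y_{8,8})(Ω₁) = (-0.000056, -0.000048) ; Y_{8,8}(Ω₂) = (0.017069, -0.185736) ; Δ = (-0.000010, 0.000010)
Σ over m = (-0.021321, -0.000000); ×(4π/17) → (-0.015760, -0.000000). Real part: -0.015760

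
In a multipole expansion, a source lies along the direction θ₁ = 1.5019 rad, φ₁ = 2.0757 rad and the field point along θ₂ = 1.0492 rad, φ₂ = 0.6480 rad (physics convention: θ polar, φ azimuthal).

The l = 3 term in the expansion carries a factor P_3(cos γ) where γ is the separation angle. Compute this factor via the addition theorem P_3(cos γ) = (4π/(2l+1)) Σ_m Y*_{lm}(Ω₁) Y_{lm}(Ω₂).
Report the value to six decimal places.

-0.226684

Term-by-term m-sum for l=3 (normalisation 4π/7 = 1.795196):
  term(m=-3) = -0.04689 - 0.10243j   from Y*(Ω₁)=0.41361 - 0.02322j, Y(Ω₂)=-0.09915 - 0.25322j
  term(m=-2) = -0.02571 + 0.00757j   from Y*(Ω₁)=-0.03725 - 0.05929j, Y(Ω₂)=0.10387 - 0.36843j
  term(m=-1) = -0.00304 - 0.02107j   from Y*(Ω₁)=0.15226 - 0.27550j, Y(Ω₂)=0.05392 - 0.04082j
  term(m=+0) = 0.02500 + 0.00000j   from Y*(Ω₁)=-0.07646 + 0.00000j, Y(Ω₂)=-0.32701 + 0.00000j
  term(m=+1) = -0.00304 + 0.02107j   from Y*(Ω₁)=-0.15226 - 0.27550j, Y(Ω₂)=-0.05392 - 0.04082j
  term(m=+2) = -0.02571 - 0.00757j   from Y*(Ω₁)=-0.03725 + 0.05929j, Y(Ω₂)=0.10387 + 0.36843j
  term(m=+3) = -0.04689 + 0.10243j   from Y*(Ω₁)=-0.41361 - 0.02322j, Y(Ω₂)=0.09915 - 0.25322j
Accumulated sum -0.12627 + 0.00000j; after 4π/(2l+1) scaling, -0.22668 + 0.00000j ⇒ P_3 = -0.226684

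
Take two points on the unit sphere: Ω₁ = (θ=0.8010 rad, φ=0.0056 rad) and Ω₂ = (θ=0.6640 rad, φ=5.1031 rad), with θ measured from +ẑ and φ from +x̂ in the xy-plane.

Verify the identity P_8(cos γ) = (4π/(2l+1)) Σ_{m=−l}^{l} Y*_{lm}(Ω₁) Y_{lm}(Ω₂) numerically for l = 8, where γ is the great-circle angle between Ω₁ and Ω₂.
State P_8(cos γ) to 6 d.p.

0.287384

Addition theorem: P_8(cos γ) = (4π/17) Σ_m Y*_{lm}(Ω₁) Y_{lm}(Ω₂), m = −8…8:
  m=-8: (0.036390, 0.001631) × (-0.010722, -0.000171) = (-0.000390, -0.000024)  (running Σ = (-0.000390, -0.000024))
  m=-7: (0.141121, 0.005535) × (-0.021680, 0.050346) = (-0.003338, 0.006985)  (running Σ = (-0.003728, 0.006961))
  m=-6: (0.323111, 0.010861) × (0.119615, 0.122504) = (0.037319, 0.040881)  (running Σ = (0.033590, 0.047842))
  m=-5: (0.460687, 0.012903) × (0.332841, -0.134007) = (0.155065, -0.057441)  (running Σ = (0.188655, -0.009598))
  m=-4: (0.328840, 0.007367) × (0.003833, -0.481959) = (0.004811, -0.158459)  (running Σ = (0.193466, -0.168057))
  m=-3: (-0.099759, -0.001676) × (-0.278395, -0.117265) = (0.027576, 0.012165)  (running Σ = (0.221042, -0.155893))
  m=-2: (-0.385014, -0.004312) × (0.123837, -0.122856) = (-0.048209, 0.046767)  (running Σ = (0.172834, -0.109125))
  m=-1: (-0.081545, -0.000457) × (-0.152301, -0.369764) = (0.012251, 0.030222)  (running Σ = (0.185084, -0.078903))
  m=0: (0.361023, -0.000000) × (0.051549, 0.000000) = (0.018610, 0.000000)  (running Σ = (0.203694, -0.078903))
  m=1: (0.081545, -0.000457) × (0.152301, -0.369764) = (0.012251, -0.030222)  (running Σ = (0.215945, -0.109125))
  m=2: (-0.385014, 0.004312) × (0.123837, 0.122856) = (-0.048209, -0.046767)  (running Σ = (0.167736, -0.155893))
  m=3: (0.099759, -0.001676) × (0.278395, -0.117265) = (0.027576, -0.012165)  (running Σ = (0.195312, -0.168057))
  m=4: (0.328840, -0.007367) × (0.003833, 0.481959) = (0.004811, 0.158459)  (running Σ = (0.200123, -0.009598))
  m=5: (-0.460687, 0.012903) × (-0.332841, -0.134007) = (0.155065, 0.057441)  (running Σ = (0.355188, 0.047842))
  m=6: (0.323111, -0.010861) × (0.119615, -0.122504) = (0.037319, -0.040881)  (running Σ = (0.392506, 0.006961))
  m=7: (-0.141121, 0.005535) × (0.021680, 0.050346) = (-0.003338, -0.006985)  (running Σ = (0.389168, -0.000024))
  m=8: (0.036390, -0.001631) × (-0.010722, 0.000171) = (-0.000390, 0.000024)  (running Σ = (0.388778, 0.000000))
Total Σ_m = (0.388778, 0.000000). Multiply by 0.739198: (0.287384, 0.000000). P_8(cos γ) = 0.287384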